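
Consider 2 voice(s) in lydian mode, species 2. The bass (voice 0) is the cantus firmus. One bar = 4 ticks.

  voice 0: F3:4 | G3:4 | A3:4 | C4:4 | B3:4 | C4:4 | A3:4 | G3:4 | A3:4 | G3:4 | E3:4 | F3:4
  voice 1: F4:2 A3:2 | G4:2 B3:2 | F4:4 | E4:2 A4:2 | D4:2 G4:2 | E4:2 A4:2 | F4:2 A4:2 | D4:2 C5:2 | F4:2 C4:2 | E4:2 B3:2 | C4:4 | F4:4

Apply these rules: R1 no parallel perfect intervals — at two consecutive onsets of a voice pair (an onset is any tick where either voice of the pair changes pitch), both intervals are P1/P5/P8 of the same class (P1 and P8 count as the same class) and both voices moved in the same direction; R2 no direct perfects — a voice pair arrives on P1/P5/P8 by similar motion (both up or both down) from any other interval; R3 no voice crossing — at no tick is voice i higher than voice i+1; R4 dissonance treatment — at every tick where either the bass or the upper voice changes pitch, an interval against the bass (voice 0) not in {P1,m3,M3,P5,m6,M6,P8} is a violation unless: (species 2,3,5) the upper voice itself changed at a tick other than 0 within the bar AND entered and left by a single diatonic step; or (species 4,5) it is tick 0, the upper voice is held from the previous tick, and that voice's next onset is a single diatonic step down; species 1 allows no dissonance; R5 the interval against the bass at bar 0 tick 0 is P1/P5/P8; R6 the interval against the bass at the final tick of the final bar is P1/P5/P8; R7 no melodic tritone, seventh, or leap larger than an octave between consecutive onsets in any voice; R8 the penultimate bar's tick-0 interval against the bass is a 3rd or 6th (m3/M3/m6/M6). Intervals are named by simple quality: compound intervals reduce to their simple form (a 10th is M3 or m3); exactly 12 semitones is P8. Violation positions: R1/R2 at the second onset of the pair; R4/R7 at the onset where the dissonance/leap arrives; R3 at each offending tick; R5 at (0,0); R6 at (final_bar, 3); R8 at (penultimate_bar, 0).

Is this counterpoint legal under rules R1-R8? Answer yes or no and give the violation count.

bar 0: v0=F3 v1=F4 (P8)
bar 1: v0=G3 v1=G4 (P8)
bar 2: v0=A3 v1=F4 (m6)
bar 3: v0=C4 v1=E4 (M3)
bar 4: v0=B3 v1=D4 (m3)
bar 5: v0=C4 v1=E4 (M3)
bar 6: v0=A3 v1=F4 (m6)
bar 7: v0=G3 v1=D4 (P5)
bar 8: v0=A3 v1=F4 (m6)
bar 9: v0=G3 v1=E4 (M6)
bar 10: v0=E3 v1=C4 (m6)
bar 11: v0=F3 v1=F4 (P8)
  R2 @ bar1.0: F3/A3 M3 -> G3/G4 P8 similar
  R7 @ bar1.0: A3->G4 leap 10st
  R7 @ bar2.0: B3->F4 leap 6st
  R2 @ bar7.0: A3/A4 P8 -> G3/D4 P5 similar
  R4 @ bar7.2: G3/C5 P4 untreated
  R7 @ bar7.2: D4->C5 leap 10st
  R2 @ bar11.0: E3/C4 m6 -> F3/F4 P8 similar

No (7 violations)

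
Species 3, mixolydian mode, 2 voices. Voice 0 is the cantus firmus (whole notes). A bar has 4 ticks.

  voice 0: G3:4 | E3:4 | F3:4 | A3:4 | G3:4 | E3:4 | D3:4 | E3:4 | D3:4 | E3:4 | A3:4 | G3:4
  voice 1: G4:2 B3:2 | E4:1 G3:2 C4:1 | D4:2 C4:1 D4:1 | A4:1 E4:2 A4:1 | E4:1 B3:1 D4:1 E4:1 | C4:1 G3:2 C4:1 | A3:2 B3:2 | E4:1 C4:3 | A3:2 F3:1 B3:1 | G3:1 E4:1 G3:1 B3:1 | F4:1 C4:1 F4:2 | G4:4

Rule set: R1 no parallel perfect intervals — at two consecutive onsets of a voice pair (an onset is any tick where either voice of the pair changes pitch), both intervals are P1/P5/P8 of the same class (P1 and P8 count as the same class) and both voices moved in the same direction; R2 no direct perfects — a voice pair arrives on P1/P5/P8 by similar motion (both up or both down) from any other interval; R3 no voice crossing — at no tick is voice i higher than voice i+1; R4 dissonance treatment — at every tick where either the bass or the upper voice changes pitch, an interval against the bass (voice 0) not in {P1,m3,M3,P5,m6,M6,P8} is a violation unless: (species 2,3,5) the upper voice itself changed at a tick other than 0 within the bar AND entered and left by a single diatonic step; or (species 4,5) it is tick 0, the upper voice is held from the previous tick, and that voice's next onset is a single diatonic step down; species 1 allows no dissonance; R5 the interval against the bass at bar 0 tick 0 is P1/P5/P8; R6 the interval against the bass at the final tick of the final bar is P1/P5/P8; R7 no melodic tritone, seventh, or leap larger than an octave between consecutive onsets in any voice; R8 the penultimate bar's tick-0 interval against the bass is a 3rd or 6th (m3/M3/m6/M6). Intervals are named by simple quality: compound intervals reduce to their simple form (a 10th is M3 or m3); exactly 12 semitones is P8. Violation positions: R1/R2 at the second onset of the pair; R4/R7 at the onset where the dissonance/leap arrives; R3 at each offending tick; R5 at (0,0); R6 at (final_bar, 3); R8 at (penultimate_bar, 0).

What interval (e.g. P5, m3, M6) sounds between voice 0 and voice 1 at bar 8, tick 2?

voice 0=D3 voice 1=F3 -> m3

m3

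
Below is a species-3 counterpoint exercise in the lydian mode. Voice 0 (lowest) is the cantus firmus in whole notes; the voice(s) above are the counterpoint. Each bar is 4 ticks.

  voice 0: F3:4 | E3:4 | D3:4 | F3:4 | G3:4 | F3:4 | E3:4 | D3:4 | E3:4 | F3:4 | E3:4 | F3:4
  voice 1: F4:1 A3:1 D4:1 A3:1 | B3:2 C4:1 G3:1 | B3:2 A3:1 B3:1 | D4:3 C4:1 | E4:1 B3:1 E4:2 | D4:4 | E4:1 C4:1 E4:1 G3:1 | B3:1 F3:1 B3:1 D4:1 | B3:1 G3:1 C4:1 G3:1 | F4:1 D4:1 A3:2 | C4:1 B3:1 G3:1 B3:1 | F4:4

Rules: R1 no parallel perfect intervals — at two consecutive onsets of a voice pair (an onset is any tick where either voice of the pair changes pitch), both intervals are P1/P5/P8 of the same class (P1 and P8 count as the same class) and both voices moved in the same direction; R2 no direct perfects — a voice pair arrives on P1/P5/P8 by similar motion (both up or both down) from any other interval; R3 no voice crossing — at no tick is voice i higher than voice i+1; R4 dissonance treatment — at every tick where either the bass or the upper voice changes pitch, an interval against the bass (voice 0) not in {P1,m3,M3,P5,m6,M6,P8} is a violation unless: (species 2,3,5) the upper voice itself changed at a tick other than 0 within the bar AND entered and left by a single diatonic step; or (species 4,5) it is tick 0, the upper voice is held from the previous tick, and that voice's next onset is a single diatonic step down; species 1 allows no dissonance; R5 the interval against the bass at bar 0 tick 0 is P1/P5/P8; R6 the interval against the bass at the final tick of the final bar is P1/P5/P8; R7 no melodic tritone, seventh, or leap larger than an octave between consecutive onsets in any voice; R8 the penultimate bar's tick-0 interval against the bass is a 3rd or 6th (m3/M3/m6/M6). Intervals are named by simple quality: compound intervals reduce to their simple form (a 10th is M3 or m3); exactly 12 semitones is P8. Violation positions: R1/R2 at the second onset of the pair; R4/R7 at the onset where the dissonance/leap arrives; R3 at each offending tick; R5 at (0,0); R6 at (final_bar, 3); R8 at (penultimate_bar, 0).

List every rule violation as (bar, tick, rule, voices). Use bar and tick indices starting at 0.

bar 0: v0=F3 v1=F4 downbeat P8
bar 1: v0=E3 v1=B3 downbeat P5
bar 2: v0=D3 v1=B3 downbeat M6
bar 3: v0=F3 v1=D4 downbeat M6
bar 4: v0=G3 v1=E4 downbeat M6
bar 5: v0=F3 v1=D4 downbeat M6
bar 6: v0=E3 v1=E4 downbeat P8
bar 7: v0=D3 v1=B3 downbeat M6
bar 8: v0=E3 v1=B3 downbeat P5
bar 9: v0=F3 v1=F4 downbeat P8
bar 10: v0=E3 v1=C4 downbeat m6
bar 11: v0=F3 v1=F4 downbeat P8
  -> R7 @ bar 7 tick 1 v(1,): B3->F3 leap 6st
  -> R7 @ bar 7 tick 2 v(1,): F3->B3 leap 6st
  -> R2 @ bar 9 tick 0 v(0, 1): E3/G3 m3 -> F3/F4 P8 similar
  -> R7 @ bar 9 tick 0 v(1,): G3->F4 leap 10st
  -> R2 @ bar 11 tick 0 v(0, 1): E3/B3 P5 -> F3/F4 P8 similar
  -> R7 @ bar 11 tick 0 v(1,): B3->F4 leap 6st

(7, 1, R7, (1,))
(7, 2, R7, (1,))
(9, 0, R2, (0, 1))
(9, 0, R7, (1,))
(11, 0, R2, (0, 1))
(11, 0, R7, (1,))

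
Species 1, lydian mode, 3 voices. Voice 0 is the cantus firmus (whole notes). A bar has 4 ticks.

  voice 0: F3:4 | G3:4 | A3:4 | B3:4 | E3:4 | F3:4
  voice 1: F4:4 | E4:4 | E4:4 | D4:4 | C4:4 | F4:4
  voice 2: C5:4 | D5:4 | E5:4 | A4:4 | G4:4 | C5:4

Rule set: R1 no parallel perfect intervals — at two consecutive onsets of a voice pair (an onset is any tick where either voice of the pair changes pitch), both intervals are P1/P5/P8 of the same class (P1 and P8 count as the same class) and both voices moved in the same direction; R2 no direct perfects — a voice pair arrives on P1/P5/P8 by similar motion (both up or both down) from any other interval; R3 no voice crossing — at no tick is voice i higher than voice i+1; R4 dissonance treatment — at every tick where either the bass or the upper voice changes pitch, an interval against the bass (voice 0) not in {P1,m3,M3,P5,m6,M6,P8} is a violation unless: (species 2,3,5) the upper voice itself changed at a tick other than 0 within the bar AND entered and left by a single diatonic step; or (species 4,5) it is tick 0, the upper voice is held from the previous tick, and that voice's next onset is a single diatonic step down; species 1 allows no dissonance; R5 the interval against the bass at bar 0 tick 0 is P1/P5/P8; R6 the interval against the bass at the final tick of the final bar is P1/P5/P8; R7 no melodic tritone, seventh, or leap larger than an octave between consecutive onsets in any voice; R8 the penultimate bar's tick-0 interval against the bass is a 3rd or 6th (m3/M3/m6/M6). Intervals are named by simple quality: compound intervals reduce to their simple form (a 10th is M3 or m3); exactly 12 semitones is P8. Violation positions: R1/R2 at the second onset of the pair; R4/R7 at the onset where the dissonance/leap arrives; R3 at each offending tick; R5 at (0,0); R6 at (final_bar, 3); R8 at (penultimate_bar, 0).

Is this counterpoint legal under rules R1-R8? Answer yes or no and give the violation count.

No (8 violations)

bar 0: v0=F3 v1=F4 v2=C5 (P5)
bar 1: v0=G3 v1=E4 v2=D5 (P5)
bar 2: v0=A3 v1=E4 v2=E5 (P5)
bar 3: v0=B3 v1=D4 v2=A4 (m7)
bar 4: v0=E3 v1=C4 v2=G4 (m3)
bar 5: v0=F3 v1=F4 v2=C5 (P5)
  R1 @ bar1.0: F3/C5 P5 -> G3/D5 P5 similar
  R1 @ bar2.0: G3/D5 P5 -> A3/E5 P5 similar
  R2 @ bar3.0: E4/E5 P8 -> D4/A4 P5 similar
  R4 @ bar3.0: B3/A4 m7 untreated
  R1 @ bar4.0: D4/A4 P5 -> C4/G4 P5 similar
  R1 @ bar5.0: C4/G4 P5 -> F4/C5 P5 similar
  R2 @ bar5.0: E3/C4 m6 -> F3/F4 P8 similar
  R2 @ bar5.0: E3/G4 m3 -> F3/C5 P5 similar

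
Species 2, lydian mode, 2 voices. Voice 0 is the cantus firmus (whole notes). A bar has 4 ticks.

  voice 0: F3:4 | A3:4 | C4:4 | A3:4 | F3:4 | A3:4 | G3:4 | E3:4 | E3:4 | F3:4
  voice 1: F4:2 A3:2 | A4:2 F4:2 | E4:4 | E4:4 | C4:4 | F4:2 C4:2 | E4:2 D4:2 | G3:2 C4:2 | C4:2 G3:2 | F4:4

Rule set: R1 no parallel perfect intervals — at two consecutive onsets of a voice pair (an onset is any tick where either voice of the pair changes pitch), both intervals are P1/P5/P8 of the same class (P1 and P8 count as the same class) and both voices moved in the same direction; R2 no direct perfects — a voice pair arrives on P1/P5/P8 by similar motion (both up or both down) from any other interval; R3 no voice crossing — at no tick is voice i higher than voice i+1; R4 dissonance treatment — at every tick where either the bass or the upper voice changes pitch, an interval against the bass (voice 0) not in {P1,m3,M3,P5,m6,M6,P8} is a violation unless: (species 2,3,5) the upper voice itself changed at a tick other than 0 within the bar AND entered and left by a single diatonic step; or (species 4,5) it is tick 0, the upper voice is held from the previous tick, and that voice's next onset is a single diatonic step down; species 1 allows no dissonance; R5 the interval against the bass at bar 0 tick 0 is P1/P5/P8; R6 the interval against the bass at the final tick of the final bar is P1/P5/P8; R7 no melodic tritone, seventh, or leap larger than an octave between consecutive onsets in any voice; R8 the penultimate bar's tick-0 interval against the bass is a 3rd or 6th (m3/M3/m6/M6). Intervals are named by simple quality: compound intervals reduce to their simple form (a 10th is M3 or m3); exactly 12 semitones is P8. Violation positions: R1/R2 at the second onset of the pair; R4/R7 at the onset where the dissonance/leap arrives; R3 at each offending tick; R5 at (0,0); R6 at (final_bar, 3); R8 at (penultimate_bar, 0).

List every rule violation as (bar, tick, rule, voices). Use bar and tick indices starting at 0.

(1, 0, R2, (0, 1))
(4, 0, R1, (0, 1))
(9, 0, R2, (0, 1))
(9, 0, R7, (1,))

bar 0: v0=F3 v1=F4 downbeat P8
bar 1: v0=A3 v1=A4 downbeat P8
bar 2: v0=C4 v1=E4 downbeat M3
bar 3: v0=A3 v1=E4 downbeat P5
bar 4: v0=F3 v1=C4 downbeat P5
bar 5: v0=A3 v1=F4 downbeat m6
bar 6: v0=G3 v1=E4 downbeat M6
bar 7: v0=E3 v1=G3 downbeat m3
bar 8: v0=E3 v1=C4 downbeat m6
bar 9: v0=F3 v1=F4 downbeat P8
  -> R2 @ bar 1 tick 0 v(0, 1): F3/A3 M3 -> A3/A4 P8 similar
  -> R1 @ bar 4 tick 0 v(0, 1): A3/E4 P5 -> F3/C4 P5 similar
  -> R2 @ bar 9 tick 0 v(0, 1): E3/G3 m3 -> F3/F4 P8 similar
  -> R7 @ bar 9 tick 0 v(1,): G3->F4 leap 10st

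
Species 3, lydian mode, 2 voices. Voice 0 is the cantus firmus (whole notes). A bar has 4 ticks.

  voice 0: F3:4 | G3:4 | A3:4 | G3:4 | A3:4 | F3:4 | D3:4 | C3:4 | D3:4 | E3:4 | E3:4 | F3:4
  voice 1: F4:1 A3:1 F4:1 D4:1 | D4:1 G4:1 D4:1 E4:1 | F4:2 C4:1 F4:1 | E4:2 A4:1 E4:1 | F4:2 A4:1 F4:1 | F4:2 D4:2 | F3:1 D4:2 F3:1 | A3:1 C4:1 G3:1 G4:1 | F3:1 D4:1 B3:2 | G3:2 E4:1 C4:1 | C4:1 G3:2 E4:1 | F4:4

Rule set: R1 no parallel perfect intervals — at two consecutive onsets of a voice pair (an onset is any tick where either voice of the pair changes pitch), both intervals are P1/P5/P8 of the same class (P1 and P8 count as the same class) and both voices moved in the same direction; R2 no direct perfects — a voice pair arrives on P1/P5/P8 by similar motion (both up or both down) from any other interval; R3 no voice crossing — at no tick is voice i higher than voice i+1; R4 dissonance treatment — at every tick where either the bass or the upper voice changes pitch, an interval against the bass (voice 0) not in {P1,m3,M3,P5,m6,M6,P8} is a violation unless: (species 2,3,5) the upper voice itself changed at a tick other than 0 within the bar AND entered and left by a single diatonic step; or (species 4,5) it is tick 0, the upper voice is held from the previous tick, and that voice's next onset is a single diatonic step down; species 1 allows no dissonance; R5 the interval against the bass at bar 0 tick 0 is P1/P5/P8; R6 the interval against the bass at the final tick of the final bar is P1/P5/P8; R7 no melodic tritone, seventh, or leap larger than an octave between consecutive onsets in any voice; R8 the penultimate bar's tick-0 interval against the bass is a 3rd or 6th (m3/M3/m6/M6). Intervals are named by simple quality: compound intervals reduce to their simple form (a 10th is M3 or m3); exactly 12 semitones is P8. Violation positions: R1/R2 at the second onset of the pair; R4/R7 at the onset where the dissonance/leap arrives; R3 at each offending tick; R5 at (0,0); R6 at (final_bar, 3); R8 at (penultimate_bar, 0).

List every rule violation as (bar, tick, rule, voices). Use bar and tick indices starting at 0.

(3, 2, R4, (0, 1))
(8, 0, R7, (1,))
(11, 0, R1, (0, 1))

bar 0: v0=F3 v1=F4 downbeat P8
bar 1: v0=G3 v1=D4 downbeat P5
bar 2: v0=A3 v1=F4 downbeat m6
bar 3: v0=G3 v1=E4 downbeat M6
bar 4: v0=A3 v1=F4 downbeat m6
bar 5: v0=F3 v1=F4 downbeat P8
bar 6: v0=D3 v1=F3 downbeat m3
bar 7: v0=C3 v1=A3 downbeat M6
bar 8: v0=D3 v1=F3 downbeat m3
bar 9: v0=E3 v1=G3 downbeat m3
bar 10: v0=E3 v1=C4 downbeat m6
bar 11: v0=F3 v1=F4 downbeat P8
  -> R4 @ bar 3 tick 2 v(0, 1): G3/A4 M2 untreated
  -> R7 @ bar 8 tick 0 v(1,): G4->F3 leap 14st
  -> R1 @ bar 11 tick 0 v(0, 1): E3/E4 P8 -> F3/F4 P8 similar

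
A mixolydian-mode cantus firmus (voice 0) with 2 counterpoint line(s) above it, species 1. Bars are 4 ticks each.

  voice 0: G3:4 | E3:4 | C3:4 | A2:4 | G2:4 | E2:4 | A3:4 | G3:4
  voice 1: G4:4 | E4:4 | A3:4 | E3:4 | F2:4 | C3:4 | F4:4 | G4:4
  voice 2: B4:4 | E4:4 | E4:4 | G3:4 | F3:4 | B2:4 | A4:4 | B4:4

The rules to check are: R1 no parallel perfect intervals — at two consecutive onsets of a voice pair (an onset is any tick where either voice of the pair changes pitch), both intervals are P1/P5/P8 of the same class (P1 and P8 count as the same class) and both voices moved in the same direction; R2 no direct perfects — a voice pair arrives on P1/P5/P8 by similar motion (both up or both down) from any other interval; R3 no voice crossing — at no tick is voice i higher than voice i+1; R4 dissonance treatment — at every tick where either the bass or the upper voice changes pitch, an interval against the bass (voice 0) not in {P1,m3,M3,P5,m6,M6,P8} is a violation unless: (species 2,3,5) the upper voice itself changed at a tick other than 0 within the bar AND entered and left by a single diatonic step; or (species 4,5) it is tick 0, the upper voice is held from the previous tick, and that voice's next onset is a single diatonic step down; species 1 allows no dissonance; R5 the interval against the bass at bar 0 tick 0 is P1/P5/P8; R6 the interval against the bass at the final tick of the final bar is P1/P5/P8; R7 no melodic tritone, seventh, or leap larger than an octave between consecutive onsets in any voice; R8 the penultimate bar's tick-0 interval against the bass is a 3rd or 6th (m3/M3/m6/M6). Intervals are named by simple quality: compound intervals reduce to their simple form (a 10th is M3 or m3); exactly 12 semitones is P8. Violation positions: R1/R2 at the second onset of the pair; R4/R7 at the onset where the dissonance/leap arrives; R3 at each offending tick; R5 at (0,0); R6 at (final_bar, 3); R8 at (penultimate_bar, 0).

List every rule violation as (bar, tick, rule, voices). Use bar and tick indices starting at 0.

(0, 0, R5, (0, 2))
(1, 0, R1, (0, 1))
(1, 0, R2, (0, 2))
(1, 0, R2, (1, 2))
(3, 0, R2, (0, 1))
(3, 0, R4, (0, 2))
(4, 0, R2, (1, 2))
(4, 0, R3, (0, 1))
(4, 0, R4, (0, 1))
(4, 0, R4, (0, 2))
(4, 0, R7, (1,))
(4, 1, R3, (0, 1))
(4, 2, R3, (0, 1))
(4, 3, R3, (0, 1))
(5, 0, R2, (0, 2))
(5, 0, R3, (1, 2))
(5, 0, R7, (2,))
(5, 1, R3, (1, 2))
(5, 2, R3, (1, 2))
(5, 3, R3, (1, 2))
(6, 0, R2, (0, 2))
(6, 0, R7, (0,))
(6, 0, R7, (1,))
(6, 0, R7, (2,))
(6, 0, R8, (0, 2))
(7, 3, R6, (0, 2))

bar 0: v0=G3 v1=G4 v2=B4 downbeat M3
bar 1: v0=E3 v1=E4 v2=E4 downbeat P8
bar 2: v0=C3 v1=A3 v2=E4 downbeat M3
bar 3: v0=A2 v1=E3 v2=G3 downbeat m7
bar 4: v0=G2 v1=F2 v2=F3 downbeat m7
bar 5: v0=E2 v1=C3 v2=B2 downbeat P5
bar 6: v0=A3 v1=F4 v2=A4 downbeat P8
bar 7: v0=G3 v1=G4 v2=B4 downbeat M3
  -> R5 @ bar 0 tick 0 v(0, 2): opens on M3
  -> R1 @ bar 1 tick 0 v(0, 1): G3/G4 P8 -> E3/E4 P8 similar
  -> R2 @ bar 1 tick 0 v(0, 2): G3/B4 M3 -> E3/E4 P8 similar
  -> R2 @ bar 1 tick 0 v(1, 2): G4/B4 M3 -> E4/E4 P1 similar
  -> R2 @ bar 3 tick 0 v(0, 1): C3/A3 M6 -> A2/E3 P5 similar
  -> R4 @ bar 3 tick 0 v(0, 2): A2/G3 m7 untreated
  -> R2 @ bar 4 tick 0 v(1, 2): E3/G3 m3 -> F2/F3 P8 similar
  -> R3 @ bar 4 tick 0 v(0, 1): G2 above F2
  -> R4 @ bar 4 tick 0 v(0, 1): G2/F2 M2 untreated
  -> R4 @ bar 4 tick 0 v(0, 2): G2/F3 m7 untreated
  -> R7 @ bar 4 tick 0 v(1,): E3->F2 leap 11st
  -> R3 @ bar 4 tick 1 v(0, 1): G2 above F2
  -> R3 @ bar 4 tick 2 v(0, 1): G2 above F2
  -> R3 @ bar 4 tick 3 v(0, 1): G2 above F2
  -> R2 @ bar 5 tick 0 v(0, 2): G2/F3 m7 -> E2/B2 P5 similar
  -> R3 @ bar 5 tick 0 v(1, 2): C3 above B2
  -> R7 @ bar 5 tick 0 v(2,): F3->B2 leap 6st
  -> R3 @ bar 5 tick 1 v(1, 2): C3 above B2
  -> R3 @ bar 5 tick 2 v(1, 2): C3 above B2
  -> R3 @ bar 5 tick 3 v(1, 2): C3 above B2
  -> R2 @ bar 6 tick 0 v(0, 2): E2/B2 P5 -> A3/A4 P8 similar
  -> R7 @ bar 6 tick 0 v(0,): E2->A3 leap 17st
  -> R7 @ bar 6 tick 0 v(1,): C3->F4 leap 17st
  -> R7 @ bar 6 tick 0 v(2,): B2->A4 leap 22st
  -> R8 @ bar 6 tick 0 v(0, 2): penult P8 not 3rd/6th
  -> R6 @ bar 7 tick 3 v(0, 2): closes on M3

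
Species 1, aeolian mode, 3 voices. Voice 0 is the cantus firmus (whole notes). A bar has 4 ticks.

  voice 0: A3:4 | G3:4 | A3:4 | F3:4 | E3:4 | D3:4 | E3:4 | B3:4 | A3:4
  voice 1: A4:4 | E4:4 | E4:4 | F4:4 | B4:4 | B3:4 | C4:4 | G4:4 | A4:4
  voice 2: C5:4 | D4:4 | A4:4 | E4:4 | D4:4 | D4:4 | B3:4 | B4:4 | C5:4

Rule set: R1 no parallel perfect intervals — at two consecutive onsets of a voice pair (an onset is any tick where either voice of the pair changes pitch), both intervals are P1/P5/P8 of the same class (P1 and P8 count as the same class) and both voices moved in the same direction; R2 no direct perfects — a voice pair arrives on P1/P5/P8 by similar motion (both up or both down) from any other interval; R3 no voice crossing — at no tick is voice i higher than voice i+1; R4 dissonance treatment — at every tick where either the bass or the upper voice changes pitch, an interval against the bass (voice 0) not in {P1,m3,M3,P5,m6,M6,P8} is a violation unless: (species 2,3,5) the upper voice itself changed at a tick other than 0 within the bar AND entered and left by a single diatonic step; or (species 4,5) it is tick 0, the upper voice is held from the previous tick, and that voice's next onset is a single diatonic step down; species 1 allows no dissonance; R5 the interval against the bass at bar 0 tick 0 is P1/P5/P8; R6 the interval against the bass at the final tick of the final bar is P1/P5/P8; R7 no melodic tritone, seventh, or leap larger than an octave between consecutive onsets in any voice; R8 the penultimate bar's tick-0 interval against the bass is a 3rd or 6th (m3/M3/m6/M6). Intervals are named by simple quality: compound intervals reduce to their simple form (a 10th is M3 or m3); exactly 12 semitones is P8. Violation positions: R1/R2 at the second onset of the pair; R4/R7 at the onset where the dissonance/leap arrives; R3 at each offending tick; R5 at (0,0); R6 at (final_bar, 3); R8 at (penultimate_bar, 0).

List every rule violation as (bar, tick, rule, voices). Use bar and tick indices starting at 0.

bar 0: v0=A3 v1=A4 v2=C5 downbeat m3
bar 1: v0=G3 v1=E4 v2=D4 downbeat P5
bar 2: v0=A3 v1=E4 v2=A4 downbeat P8
bar 3: v0=F3 v1=F4 v2=E4 downbeat M7
bar 4: v0=E3 v1=B4 v2=D4 downbeat m7
bar 5: v0=D3 v1=B3 v2=D4 downbeat P8
bar 6: v0=E3 v1=C4 v2=B3 downbeat P5
bar 7: v0=B3 v1=G4 v2=B4 downbeat P8
bar 8: v0=A3 v1=A4 v2=C5 downbeat m3
  -> R5 @ bar 0 tick 0 v(0, 2): opens on m3
  -> R2 @ bar 1 tick 0 v(0, 2): A3/C5 m3 -> G3/D4 P5 similar
  -> R3 @ bar 1 tick 0 v(1, 2): E4 above D4
  -> R7 @ bar 1 tick 0 v(2,): C5->D4 leap 10st
  -> R3 @ bar 1 tick 1 v(1, 2): E4 above D4
  -> R3 @ bar 1 tick 2 v(1, 2): E4 above D4
  -> R3 @ bar 1 tick 3 v(1, 2): E4 above D4
  -> R2 @ bar 2 tick 0 v(0, 2): G3/D4 P5 -> A3/A4 P8 similar
  -> R3 @ bar 3 tick 0 v(1, 2): F4 above E4
  -> R4 @ bar 3 tick 0 v(0, 2): F3/E4 M7 untreated
  -> R3 @ bar 3 tick 1 v(1, 2): F4 above E4
  -> R3 @ bar 3 tick 2 v(1, 2): F4 above E4
  -> R3 @ bar 3 tick 3 v(1, 2): F4 above E4
  -> R3 @ bar 4 tick 0 v(1, 2): B4 above D4
  -> R4 @ bar 4 tick 0 v(0, 2): E3/D4 m7 untreated
  -> R7 @ bar 4 tick 0 v(1,): F4->B4 leap 6st
  -> R3 @ bar 4 tick 1 v(1, 2): B4 above D4
  -> R3 @ bar 4 tick 2 v(1, 2): B4 above D4
  -> R3 @ bar 4 tick 3 v(1, 2): B4 above D4
  -> R3 @ bar 6 tick 0 v(1, 2): C4 above B3
  -> R3 @ bar 6 tick 1 v(1, 2): C4 above B3
  -> R3 @ bar 6 tick 2 v(1, 2): C4 above B3
  -> R3 @ bar 6 tick 3 v(1, 2): C4 above B3
  -> R2 @ bar 7 tick 0 v(0, 2): E3/B3 P5 -> B3/B4 P8 similar
  -> R8 @ bar 7 tick 0 v(0, 2): penult P8 not 3rd/6th
  -> R6 @ bar 8 tick 3 v(0, 2): closes on m3

(0, 0, R5, (0, 2))
(1, 0, R2, (0, 2))
(1, 0, R3, (1, 2))
(1, 0, R7, (2,))
(1, 1, R3, (1, 2))
(1, 2, R3, (1, 2))
(1, 3, R3, (1, 2))
(2, 0, R2, (0, 2))
(3, 0, R3, (1, 2))
(3, 0, R4, (0, 2))
(3, 1, R3, (1, 2))
(3, 2, R3, (1, 2))
(3, 3, R3, (1, 2))
(4, 0, R3, (1, 2))
(4, 0, R4, (0, 2))
(4, 0, R7, (1,))
(4, 1, R3, (1, 2))
(4, 2, R3, (1, 2))
(4, 3, R3, (1, 2))
(6, 0, R3, (1, 2))
(6, 1, R3, (1, 2))
(6, 2, R3, (1, 2))
(6, 3, R3, (1, 2))
(7, 0, R2, (0, 2))
(7, 0, R8, (0, 2))
(8, 3, R6, (0, 2))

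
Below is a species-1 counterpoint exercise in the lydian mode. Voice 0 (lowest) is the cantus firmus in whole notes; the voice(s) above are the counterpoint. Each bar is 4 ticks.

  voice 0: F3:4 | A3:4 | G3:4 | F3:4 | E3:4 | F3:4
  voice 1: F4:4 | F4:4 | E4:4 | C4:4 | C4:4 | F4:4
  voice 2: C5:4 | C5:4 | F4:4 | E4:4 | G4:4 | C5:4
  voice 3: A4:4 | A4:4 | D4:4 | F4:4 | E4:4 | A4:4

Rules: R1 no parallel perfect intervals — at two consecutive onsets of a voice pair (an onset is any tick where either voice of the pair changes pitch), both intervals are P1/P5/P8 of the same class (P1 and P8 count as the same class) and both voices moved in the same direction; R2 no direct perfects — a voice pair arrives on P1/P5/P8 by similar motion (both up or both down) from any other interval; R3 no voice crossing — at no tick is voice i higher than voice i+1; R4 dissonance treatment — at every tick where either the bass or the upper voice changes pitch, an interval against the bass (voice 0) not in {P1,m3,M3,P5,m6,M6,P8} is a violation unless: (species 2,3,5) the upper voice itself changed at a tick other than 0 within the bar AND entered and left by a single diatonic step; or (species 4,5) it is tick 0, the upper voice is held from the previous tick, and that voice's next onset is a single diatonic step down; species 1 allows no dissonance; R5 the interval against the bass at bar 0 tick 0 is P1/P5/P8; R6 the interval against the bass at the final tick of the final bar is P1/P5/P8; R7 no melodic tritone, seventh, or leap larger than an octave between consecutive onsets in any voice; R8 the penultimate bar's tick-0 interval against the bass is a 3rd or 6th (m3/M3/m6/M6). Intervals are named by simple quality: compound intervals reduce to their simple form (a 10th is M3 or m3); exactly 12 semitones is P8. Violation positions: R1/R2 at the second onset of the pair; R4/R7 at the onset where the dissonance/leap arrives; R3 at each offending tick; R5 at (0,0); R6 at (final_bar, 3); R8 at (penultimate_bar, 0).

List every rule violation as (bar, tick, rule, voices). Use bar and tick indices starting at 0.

(0, 0, R3, (2, 3))
(0, 0, R5, (0, 3))
(0, 1, R3, (2, 3))
(0, 2, R3, (2, 3))
(0, 3, R3, (2, 3))
(1, 0, R3, (2, 3))
(1, 1, R3, (2, 3))
(1, 2, R3, (2, 3))
(1, 3, R3, (2, 3))
(2, 0, R2, (0, 3))
(2, 0, R3, (2, 3))
(2, 0, R4, (0, 2))
(2, 1, R3, (2, 3))
(2, 2, R3, (2, 3))
(2, 3, R3, (2, 3))
(3, 0, R2, (0, 1))
(3, 0, R4, (0, 2))
(4, 0, R1, (0, 3))
(4, 0, R3, (2, 3))
(4, 0, R8, (0, 3))
(4, 1, R3, (2, 3))
(4, 2, R3, (2, 3))
(4, 3, R3, (2, 3))
(5, 0, R1, (1, 2))
(5, 0, R2, (0, 1))
(5, 0, R2, (0, 2))
(5, 0, R3, (2, 3))
(5, 1, R3, (2, 3))
(5, 2, R3, (2, 3))
(5, 3, R3, (2, 3))
(5, 3, R6, (0, 3))

bar 0: v0=F3 v1=F4 v2=C5 v3=A4 downbeat M3
bar 1: v0=A3 v1=F4 v2=C5 v3=A4 downbeat P8
bar 2: v0=G3 v1=E4 v2=F4 v3=D4 downbeat P5
bar 3: v0=F3 v1=C4 v2=E4 v3=F4 downbeat P8
bar 4: v0=E3 v1=C4 v2=G4 v3=E4 downbeat P8
bar 5: v0=F3 v1=F4 v2=C5 v3=A4 downbeat M3
  -> R3 @ bar 0 tick 0 v(2, 3): C5 above A4
  -> R5 @ bar 0 tick 0 v(0, 3): opens on M3
  -> R3 @ bar 0 tick 1 v(2, 3): C5 above A4
  -> R3 @ bar 0 tick 2 v(2, 3): C5 above A4
  -> R3 @ bar 0 tick 3 v(2, 3): C5 above A4
  -> R3 @ bar 1 tick 0 v(2, 3): C5 above A4
  -> R3 @ bar 1 tick 1 v(2, 3): C5 above A4
  -> R3 @ bar 1 tick 2 v(2, 3): C5 above A4
  -> R3 @ bar 1 tick 3 v(2, 3): C5 above A4
  -> R2 @ bar 2 tick 0 v(0, 3): A3/A4 P8 -> G3/D4 P5 similar
  -> R3 @ bar 2 tick 0 v(2, 3): F4 above D4
  -> R4 @ bar 2 tick 0 v(0, 2): G3/F4 m7 untreated
  -> R3 @ bar 2 tick 1 v(2, 3): F4 above D4
  -> R3 @ bar 2 tick 2 v(2, 3): F4 above D4
  -> R3 @ bar 2 tick 3 v(2, 3): F4 above D4
  -> R2 @ bar 3 tick 0 v(0, 1): G3/E4 M6 -> F3/C4 P5 similar
  -> R4 @ bar 3 tick 0 v(0, 2): F3/E4 M7 untreated
  -> R1 @ bar 4 tick 0 v(0, 3): F3/F4 P8 -> E3/E4 P8 similar
  -> R3 @ bar 4 tick 0 v(2, 3): G4 above E4
  -> R8 @ bar 4 tick 0 v(0, 3): penult P8 not 3rd/6th
  -> R3 @ bar 4 tick 1 v(2, 3): G4 above E4
  -> R3 @ bar 4 tick 2 v(2, 3): G4 above E4
  -> R3 @ bar 4 tick 3 v(2, 3): G4 above E4
  -> R1 @ bar 5 tick 0 v(1, 2): C4/G4 P5 -> F4/C5 P5 similar
  -> R2 @ bar 5 tick 0 v(0, 1): E3/C4 m6 -> F3/F4 P8 similar
  -> R2 @ bar 5 tick 0 v(0, 2): E3/G4 m3 -> F3/C5 P5 similar
  -> R3 @ bar 5 tick 0 v(2, 3): C5 above A4
  -> R3 @ bar 5 tick 1 v(2, 3): C5 above A4
  -> R3 @ bar 5 tick 2 v(2, 3): C5 above A4
  -> R3 @ bar 5 tick 3 v(2, 3): C5 above A4
  -> R6 @ bar 5 tick 3 v(0, 3): closes on M3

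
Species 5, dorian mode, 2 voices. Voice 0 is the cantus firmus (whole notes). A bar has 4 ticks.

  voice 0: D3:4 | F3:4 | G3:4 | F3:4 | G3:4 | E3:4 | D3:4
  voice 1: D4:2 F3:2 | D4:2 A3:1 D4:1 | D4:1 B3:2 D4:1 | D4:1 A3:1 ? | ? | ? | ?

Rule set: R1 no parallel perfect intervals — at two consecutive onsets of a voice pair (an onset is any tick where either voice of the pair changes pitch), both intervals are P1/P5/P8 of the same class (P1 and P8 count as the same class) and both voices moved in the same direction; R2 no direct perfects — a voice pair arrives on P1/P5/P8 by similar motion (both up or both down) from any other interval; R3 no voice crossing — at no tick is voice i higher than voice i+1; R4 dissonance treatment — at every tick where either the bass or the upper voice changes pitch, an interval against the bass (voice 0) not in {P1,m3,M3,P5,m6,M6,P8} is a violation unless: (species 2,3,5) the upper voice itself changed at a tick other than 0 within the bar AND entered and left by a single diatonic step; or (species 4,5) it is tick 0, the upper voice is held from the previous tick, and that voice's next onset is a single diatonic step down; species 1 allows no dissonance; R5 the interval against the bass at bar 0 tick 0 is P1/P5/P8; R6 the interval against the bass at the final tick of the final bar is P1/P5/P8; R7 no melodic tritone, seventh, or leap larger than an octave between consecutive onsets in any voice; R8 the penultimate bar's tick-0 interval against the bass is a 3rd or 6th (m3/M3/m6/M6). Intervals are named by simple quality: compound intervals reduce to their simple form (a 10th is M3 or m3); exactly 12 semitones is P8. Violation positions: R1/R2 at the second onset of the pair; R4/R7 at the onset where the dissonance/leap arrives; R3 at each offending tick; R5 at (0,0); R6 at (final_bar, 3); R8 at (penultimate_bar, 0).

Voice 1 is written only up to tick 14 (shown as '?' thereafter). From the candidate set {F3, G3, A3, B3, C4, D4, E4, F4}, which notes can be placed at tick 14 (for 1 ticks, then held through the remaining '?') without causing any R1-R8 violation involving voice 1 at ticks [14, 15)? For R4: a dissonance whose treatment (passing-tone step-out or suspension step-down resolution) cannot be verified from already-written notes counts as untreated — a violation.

F3: legal
G3: violates R4
A3: legal
B3: violates R4
C4: legal
D4: legal
E4: violates R4
F4: legal

{A3, C4, D4, F3, F4}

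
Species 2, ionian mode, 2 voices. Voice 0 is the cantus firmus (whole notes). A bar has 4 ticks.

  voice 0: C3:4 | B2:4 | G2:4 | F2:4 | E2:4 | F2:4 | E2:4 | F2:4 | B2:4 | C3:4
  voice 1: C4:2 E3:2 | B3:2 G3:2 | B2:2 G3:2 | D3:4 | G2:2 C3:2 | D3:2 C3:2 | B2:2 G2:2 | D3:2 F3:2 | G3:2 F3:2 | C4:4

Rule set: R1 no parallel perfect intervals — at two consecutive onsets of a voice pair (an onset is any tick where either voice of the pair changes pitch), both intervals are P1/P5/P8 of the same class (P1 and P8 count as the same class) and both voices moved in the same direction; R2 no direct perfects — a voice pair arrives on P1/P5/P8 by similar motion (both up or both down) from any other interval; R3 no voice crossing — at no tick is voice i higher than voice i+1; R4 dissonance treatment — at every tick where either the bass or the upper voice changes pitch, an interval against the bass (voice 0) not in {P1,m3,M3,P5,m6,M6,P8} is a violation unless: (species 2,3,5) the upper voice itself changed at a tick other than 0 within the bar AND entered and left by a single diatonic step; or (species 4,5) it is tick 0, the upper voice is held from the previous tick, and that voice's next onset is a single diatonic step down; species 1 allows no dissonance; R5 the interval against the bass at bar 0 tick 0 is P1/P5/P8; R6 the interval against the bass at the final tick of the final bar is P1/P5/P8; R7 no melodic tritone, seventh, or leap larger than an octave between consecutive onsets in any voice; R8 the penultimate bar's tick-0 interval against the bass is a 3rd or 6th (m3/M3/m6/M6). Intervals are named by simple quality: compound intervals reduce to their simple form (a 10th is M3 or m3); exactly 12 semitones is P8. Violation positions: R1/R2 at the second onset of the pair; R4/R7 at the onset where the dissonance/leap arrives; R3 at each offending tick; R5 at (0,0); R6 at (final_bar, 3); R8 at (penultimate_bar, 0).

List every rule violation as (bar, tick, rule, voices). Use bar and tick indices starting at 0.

(6, 0, R1, (0, 1))
(8, 0, R7, (0,))
(8, 2, R4, (0, 1))
(9, 0, R2, (0, 1))

bar 0: v0=C3 v1=C4 downbeat P8
bar 1: v0=B2 v1=B3 downbeat P8
bar 2: v0=G2 v1=B2 downbeat M3
bar 3: v0=F2 v1=D3 downbeat M6
bar 4: v0=E2 v1=G2 downbeat m3
bar 5: v0=F2 v1=D3 downbeat M6
bar 6: v0=E2 v1=B2 downbeat P5
bar 7: v0=F2 v1=D3 downbeat M6
bar 8: v0=B2 v1=G3 downbeat m6
bar 9: v0=C3 v1=C4 downbeat P8
  -> R1 @ bar 6 tick 0 v(0, 1): F2/C3 P5 -> E2/B2 P5 similar
  -> R7 @ bar 8 tick 0 v(0,): F2->B2 leap 6st
  -> R4 @ bar 8 tick 2 v(0, 1): B2/F3 TT untreated
  -> R2 @ bar 9 tick 0 v(0, 1): B2/F3 TT -> C3/C4 P8 similar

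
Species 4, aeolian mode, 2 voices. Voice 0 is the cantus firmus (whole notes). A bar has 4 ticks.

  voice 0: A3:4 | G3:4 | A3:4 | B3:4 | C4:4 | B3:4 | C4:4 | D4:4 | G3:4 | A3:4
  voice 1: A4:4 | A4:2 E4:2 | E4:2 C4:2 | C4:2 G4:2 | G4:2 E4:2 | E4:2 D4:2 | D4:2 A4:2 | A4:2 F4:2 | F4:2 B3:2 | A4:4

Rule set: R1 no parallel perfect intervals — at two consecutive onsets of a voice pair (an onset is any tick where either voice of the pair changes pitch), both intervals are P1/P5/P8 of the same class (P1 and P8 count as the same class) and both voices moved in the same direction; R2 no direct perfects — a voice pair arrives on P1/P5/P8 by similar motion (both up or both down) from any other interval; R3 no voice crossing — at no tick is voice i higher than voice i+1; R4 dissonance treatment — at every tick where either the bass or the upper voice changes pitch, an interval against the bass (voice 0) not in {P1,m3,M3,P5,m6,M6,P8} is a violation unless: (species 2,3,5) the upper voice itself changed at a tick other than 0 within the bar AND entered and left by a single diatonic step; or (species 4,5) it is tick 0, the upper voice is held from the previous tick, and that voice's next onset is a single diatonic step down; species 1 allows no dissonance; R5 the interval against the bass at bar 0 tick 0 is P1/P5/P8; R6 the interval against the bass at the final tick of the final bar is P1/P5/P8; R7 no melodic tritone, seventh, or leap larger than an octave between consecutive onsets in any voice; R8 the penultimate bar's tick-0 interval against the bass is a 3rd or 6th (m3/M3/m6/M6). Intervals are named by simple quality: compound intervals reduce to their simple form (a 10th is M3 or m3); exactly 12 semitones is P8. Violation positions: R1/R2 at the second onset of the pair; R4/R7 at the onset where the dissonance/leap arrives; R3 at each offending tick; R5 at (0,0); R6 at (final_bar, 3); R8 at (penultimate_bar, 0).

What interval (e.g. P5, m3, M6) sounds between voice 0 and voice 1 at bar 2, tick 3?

voice 0=A3 voice 1=C4 -> m3

m3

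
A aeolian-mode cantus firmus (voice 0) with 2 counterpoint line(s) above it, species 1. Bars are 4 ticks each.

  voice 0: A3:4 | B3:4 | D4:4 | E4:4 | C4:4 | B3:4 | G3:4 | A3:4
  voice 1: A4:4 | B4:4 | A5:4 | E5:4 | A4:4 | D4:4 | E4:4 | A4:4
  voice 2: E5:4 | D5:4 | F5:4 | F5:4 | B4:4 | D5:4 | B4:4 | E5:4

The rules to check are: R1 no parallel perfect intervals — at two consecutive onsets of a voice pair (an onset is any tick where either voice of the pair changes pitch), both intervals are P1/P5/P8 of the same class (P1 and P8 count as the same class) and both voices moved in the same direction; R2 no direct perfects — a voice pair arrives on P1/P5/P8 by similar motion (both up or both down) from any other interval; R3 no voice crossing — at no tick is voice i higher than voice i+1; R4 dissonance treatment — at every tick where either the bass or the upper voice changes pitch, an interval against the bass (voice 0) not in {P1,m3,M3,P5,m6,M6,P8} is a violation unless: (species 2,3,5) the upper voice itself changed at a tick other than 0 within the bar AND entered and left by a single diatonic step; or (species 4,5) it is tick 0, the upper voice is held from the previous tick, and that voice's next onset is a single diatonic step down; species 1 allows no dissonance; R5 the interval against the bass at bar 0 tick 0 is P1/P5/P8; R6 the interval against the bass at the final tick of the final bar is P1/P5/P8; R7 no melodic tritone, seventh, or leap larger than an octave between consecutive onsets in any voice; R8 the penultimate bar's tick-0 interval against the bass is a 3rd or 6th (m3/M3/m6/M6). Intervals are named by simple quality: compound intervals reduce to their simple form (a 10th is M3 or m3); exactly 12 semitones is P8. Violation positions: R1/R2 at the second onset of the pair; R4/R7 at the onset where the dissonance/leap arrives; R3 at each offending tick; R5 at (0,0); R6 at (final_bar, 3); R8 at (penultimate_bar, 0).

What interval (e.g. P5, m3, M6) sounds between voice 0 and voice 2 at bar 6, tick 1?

voice 0=G3 voice 2=B4 -> M3

M3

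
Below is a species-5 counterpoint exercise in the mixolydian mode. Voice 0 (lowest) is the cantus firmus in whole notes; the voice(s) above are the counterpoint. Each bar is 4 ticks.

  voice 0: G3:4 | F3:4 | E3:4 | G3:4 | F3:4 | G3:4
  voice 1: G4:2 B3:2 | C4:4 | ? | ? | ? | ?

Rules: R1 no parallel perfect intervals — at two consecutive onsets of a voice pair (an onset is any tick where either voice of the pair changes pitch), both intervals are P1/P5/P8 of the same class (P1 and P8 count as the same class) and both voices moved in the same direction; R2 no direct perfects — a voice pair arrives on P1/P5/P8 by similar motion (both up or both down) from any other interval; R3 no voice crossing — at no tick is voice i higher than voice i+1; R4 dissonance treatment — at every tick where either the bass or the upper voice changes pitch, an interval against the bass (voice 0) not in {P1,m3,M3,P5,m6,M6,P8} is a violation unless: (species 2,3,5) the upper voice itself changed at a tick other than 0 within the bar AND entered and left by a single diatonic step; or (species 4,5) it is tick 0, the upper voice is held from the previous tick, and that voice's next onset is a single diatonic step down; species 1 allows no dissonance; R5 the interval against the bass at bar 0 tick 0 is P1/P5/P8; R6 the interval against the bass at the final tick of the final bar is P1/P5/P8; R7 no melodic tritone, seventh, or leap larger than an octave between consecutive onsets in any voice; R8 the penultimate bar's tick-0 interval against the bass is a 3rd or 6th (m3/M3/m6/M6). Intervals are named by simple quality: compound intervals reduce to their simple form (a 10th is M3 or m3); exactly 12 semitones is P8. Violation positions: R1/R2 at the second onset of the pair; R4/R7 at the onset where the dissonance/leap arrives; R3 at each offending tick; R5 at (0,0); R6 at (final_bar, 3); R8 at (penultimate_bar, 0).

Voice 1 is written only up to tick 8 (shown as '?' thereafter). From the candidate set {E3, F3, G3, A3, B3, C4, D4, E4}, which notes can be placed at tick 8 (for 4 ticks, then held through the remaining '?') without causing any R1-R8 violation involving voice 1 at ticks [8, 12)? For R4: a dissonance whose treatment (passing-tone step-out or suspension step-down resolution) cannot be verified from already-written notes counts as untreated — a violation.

E3: violates R2
F3: violates R4
G3: legal
A3: violates R4
B3: violates R1
C4: legal
D4: violates R4
E4: legal

{C4, E4, G3}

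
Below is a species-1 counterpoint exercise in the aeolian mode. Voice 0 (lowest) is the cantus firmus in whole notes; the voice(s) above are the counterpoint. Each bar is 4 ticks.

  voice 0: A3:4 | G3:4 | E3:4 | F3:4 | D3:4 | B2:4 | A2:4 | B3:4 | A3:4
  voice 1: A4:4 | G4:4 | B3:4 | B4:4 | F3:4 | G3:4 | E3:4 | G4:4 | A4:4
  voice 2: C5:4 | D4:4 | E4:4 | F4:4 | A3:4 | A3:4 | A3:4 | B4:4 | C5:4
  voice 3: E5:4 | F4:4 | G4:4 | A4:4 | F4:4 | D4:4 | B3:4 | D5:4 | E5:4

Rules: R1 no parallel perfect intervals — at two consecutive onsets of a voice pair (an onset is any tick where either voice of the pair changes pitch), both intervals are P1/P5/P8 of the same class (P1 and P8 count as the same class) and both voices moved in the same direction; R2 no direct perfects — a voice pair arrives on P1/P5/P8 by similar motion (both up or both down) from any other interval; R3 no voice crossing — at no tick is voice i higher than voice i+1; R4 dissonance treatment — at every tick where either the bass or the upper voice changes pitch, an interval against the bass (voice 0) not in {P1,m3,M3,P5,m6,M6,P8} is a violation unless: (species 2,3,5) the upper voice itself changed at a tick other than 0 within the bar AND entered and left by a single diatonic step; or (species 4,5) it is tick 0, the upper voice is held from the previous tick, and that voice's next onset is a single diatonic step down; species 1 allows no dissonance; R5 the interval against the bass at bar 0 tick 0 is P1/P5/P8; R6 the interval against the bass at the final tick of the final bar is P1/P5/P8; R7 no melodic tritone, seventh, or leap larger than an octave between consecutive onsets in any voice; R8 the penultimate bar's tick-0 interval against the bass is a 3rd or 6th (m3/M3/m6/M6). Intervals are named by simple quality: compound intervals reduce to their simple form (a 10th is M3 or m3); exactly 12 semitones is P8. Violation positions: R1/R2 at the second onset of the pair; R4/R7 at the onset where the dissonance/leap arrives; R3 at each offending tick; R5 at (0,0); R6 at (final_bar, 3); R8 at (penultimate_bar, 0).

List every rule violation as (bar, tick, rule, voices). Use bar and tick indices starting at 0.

(0, 0, R5, (0, 2))
(1, 0, R1, (0, 1))
(1, 0, R2, (0, 2))
(1, 0, R3, (1, 2))
(1, 0, R4, (0, 3))
(1, 0, R7, (2,))
(1, 0, R7, (3,))
(1, 1, R3, (1, 2))
(1, 2, R3, (1, 2))
(1, 3, R3, (1, 2))
(2, 0, R2, (0, 1))
(3, 0, R1, (0, 2))
(3, 0, R3, (1, 2))
(3, 0, R4, (0, 1))
(3, 1, R3, (1, 2))
(3, 2, R3, (1, 2))
(3, 3, R3, (1, 2))
(4, 0, R2, (0, 2))
(4, 0, R2, (1, 3))
(4, 0, R7, (1,))
(5, 0, R4, (0, 2))
(6, 0, R1, (1, 3))
(6, 0, R2, (0, 1))
(6, 0, R4, (0, 3))
(7, 0, R1, (0, 2))
(7, 0, R1, (1, 3))
(7, 0, R7, (0,))
(7, 0, R7, (1,))
(7, 0, R7, (2,))
(7, 0, R7, (3,))
(7, 0, R8, (0, 2))
(8, 0, R1, (1, 3))
(8, 3, R6, (0, 2))

bar 0: v0=A3 v1=A4 v2=C5 v3=E5 downbeat P5
bar 1: v0=G3 v1=G4 v2=D4 v3=F4 downbeat m7
bar 2: v0=E3 v1=B3 v2=E4 v3=G4 downbeat m3
bar 3: v0=F3 v1=B4 v2=F4 v3=A4 downbeat M3
bar 4: v0=D3 v1=F3 v2=A3 v3=F4 downbeat m3
bar 5: v0=B2 v1=G3 v2=A3 v3=D4 downbeat m3
bar 6: v0=A2 v1=E3 v2=A3 v3=B3 downbeat M2
bar 7: v0=B3 v1=G4 v2=B4 v3=D5 downbeat m3
bar 8: v0=A3 v1=A4 v2=C5 v3=E5 downbeat P5
  -> R5 @ bar 0 tick 0 v(0, 2): opens on m3
  -> R1 @ bar 1 tick 0 v(0, 1): A3/A4 P8 -> G3/G4 P8 similar
  -> R2 @ bar 1 tick 0 v(0, 2): A3/C5 m3 -> G3/D4 P5 similar
  -> R3 @ bar 1 tick 0 v(1, 2): G4 above D4
  -> R4 @ bar 1 tick 0 v(0, 3): G3/F4 m7 untreated
  -> R7 @ bar 1 tick 0 v(2,): C5->D4 leap 10st
  -> R7 @ bar 1 tick 0 v(3,): E5->F4 leap 11st
  -> R3 @ bar 1 tick 1 v(1, 2): G4 above D4
  -> R3 @ bar 1 tick 2 v(1, 2): G4 above D4
  -> R3 @ bar 1 tick 3 v(1, 2): G4 above D4
  -> R2 @ bar 2 tick 0 v(0, 1): G3/G4 P8 -> E3/B3 P5 similar
  -> R1 @ bar 3 tick 0 v(0, 2): E3/E4 P8 -> F3/F4 P8 similar
  -> R3 @ bar 3 tick 0 v(1, 2): B4 above F4
  -> R4 @ bar 3 tick 0 v(0, 1): F3/B4 TT untreated
  -> R3 @ bar 3 tick 1 v(1, 2): B4 above F4
  -> R3 @ bar 3 tick 2 v(1, 2): B4 above F4
  -> R3 @ bar 3 tick 3 v(1, 2): B4 above F4
  -> R2 @ bar 4 tick 0 v(0, 2): F3/F4 P8 -> D3/A3 P5 similar
  -> R2 @ bar 4 tick 0 v(1, 3): B4/A4 M2 -> F3/F4 P8 similar
  -> R7 @ bar 4 tick 0 v(1,): B4->F3 leap 18st
  -> R4 @ bar 5 tick 0 v(0, 2): B2/A3 m7 untreated
  -> R1 @ bar 6 tick 0 v(1, 3): G3/D4 P5 -> E3/B3 P5 similar
  -> R2 @ bar 6 tick 0 v(0, 1): B2/G3 m6 -> A2/E3 P5 similar
  -> R4 @ bar 6 tick 0 v(0, 3): A2/B3 M2 untreated
  -> R1 @ bar 7 tick 0 v(0, 2): A2/A3 P8 -> B3/B4 P8 similar
  -> R1 @ bar 7 tick 0 v(1, 3): E3/B3 P5 -> G4/D5 P5 similar
  -> R7 @ bar 7 tick 0 v(0,): A2->B3 leap 14st
  -> R7 @ bar 7 tick 0 v(1,): E3->G4 leap 15st
  -> R7 @ bar 7 tick 0 v(2,): A3->B4 leap 14st
  -> R7 @ bar 7 tick 0 v(3,): B3->D5 leap 15st
  -> R8 @ bar 7 tick 0 v(0, 2): penult P8 not 3rd/6th
  -> R1 @ bar 8 tick 0 v(1, 3): G4/D5 P5 -> A4/E5 P5 similar
  -> R6 @ bar 8 tick 3 v(0, 2): closes on m3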